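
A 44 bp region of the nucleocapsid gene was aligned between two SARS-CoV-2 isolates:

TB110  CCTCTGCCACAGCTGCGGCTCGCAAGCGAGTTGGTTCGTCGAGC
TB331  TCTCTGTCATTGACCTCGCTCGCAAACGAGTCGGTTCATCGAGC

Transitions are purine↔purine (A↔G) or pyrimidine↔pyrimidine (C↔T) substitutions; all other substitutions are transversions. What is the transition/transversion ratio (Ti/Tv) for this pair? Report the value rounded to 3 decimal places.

2.000

The sequences differ at positions 1 (C/T, transition), 7 (C/T, transition), 10 (C/T, transition), 11 (A/T, transversion), 13 (C/A, transversion), 14 (T/C, transition), 15 (G/C, transversion), 16 (C/T, transition), 17 (G/C, transversion), 26 (G/A, transition), 32 (T/C, transition), 38 (G/A, transition).
Of the 12 differences, 8 transitions and 4 transversions, so Ti/Tv = 8/4 = 2.000.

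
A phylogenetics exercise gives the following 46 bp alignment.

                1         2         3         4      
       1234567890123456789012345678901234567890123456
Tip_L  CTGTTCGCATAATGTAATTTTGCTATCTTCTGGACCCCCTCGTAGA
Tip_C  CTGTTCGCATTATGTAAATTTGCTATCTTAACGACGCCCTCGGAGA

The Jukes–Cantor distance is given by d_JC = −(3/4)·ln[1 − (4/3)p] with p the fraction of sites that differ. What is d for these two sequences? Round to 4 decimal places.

Differing sites — 11:A/T; 18:T/A; 30:C/A; 31:T/A; 32:G/C; 36:C/G; 43:T/G.
p = 7/46 = 0.152174.
d = −0.75 · ln(1 − (4/3)·0.152174) = −0.75 · ln(0.797101) = −0.75 · (-0.226774) = 0.1701.

0.1701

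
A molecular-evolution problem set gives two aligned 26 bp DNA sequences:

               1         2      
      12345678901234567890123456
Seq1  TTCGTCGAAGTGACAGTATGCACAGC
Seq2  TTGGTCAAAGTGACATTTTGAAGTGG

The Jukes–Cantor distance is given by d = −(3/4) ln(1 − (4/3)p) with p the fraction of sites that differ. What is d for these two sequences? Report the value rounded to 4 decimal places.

0.3961

Mismatches occur at site 3 (C→G), site 7 (G→A), site 16 (G→T), site 18 (A→T), site 21 (C→A), site 23 (C→G), site 24 (A→T), site 26 (C→G).
p = 8/26 = 0.307692.
d = −0.75 · ln(1 − (4/3)·0.307692) = −0.75 · ln(0.589744) = −0.75 · (-0.528067) = 0.3961.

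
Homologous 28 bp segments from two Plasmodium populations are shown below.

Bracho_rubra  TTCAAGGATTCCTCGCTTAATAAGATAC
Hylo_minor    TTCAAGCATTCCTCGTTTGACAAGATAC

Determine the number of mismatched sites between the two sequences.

Differing sites — 7:G/C; 16:C/T; 19:A/G; 21:T/C.
That gives 4 mismatches out of 28 aligned sites, so the Hamming distance is 4.

4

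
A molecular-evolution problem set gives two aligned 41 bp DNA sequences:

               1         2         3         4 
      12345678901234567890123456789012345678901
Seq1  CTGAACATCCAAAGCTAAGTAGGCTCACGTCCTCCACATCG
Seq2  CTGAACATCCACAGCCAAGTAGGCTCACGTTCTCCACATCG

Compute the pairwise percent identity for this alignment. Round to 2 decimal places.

Differing sites — 12:A/C; 16:T/C; 31:C/T.
38 of the 41 sites match, so the percent identity is 38/41 × 100 = 92.68%.

92.68%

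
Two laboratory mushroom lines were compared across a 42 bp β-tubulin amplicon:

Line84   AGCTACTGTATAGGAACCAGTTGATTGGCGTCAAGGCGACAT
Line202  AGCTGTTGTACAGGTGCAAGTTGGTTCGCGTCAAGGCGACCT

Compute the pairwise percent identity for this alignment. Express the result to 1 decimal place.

Mismatches occur at site 5 (A→G), site 6 (C→T), site 11 (T→C), site 15 (A→T), site 16 (A→G), site 18 (C→A), site 24 (A→G), site 27 (G→C), site 41 (A→C).
33 of the 42 sites match, so the percent identity is 33/42 × 100 = 78.6%.

78.6%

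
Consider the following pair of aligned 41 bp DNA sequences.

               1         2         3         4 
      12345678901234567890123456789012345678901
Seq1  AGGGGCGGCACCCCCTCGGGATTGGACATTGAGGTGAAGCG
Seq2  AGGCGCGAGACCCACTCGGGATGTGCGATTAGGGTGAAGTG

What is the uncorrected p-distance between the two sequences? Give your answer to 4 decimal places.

0.2683

The sequences differ at positions 4 (G/C), 8 (G/A), 9 (C/G), 14 (C/A), 23 (T/G), 24 (G/T), 26 (A/C), 27 (C/G), 31 (G/A), 32 (A/G), 40 (C/T).
There are 11 differences over 41 sites, so p = 11/41 = 0.2683.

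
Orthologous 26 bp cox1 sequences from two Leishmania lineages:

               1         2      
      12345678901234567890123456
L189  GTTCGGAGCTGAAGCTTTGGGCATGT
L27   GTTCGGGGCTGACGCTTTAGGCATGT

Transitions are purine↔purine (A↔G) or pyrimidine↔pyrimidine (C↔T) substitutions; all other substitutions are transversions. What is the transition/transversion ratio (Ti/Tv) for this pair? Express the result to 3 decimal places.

The sequences differ at positions 7 (A/G, transition), 13 (A/C, transversion), 19 (G/A, transition).
Of the 3 differences, 2 transitions and 1 transversion, so Ti/Tv = 2/1 = 2.000.

2.000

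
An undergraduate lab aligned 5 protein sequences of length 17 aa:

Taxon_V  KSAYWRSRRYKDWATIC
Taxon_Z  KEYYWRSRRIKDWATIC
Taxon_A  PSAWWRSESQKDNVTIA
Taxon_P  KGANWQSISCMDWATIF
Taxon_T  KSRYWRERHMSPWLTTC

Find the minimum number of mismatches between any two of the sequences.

3

Pairwise Hamming distances:
  Taxon_V vs Taxon_Z: 3
  Taxon_V vs Taxon_A: 8
  Taxon_V vs Taxon_P: 8
  Taxon_V vs Taxon_T: 8
  Taxon_Z vs Taxon_A: 10
  Taxon_Z vs Taxon_P: 9
  Taxon_Z vs Taxon_T: 9
  Taxon_A vs Taxon_P: 10
  Taxon_A vs Taxon_T: 13
  Taxon_P vs Taxon_T: 13
The smallest is 3, between Taxon_V and Taxon_Z.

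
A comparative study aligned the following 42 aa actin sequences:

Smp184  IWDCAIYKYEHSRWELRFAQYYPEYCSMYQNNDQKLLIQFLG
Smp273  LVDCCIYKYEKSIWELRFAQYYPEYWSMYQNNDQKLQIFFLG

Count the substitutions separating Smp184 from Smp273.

8

Mismatches occur at site 1 (I↔L), site 2 (W↔V), site 5 (A↔C), site 11 (H↔K), site 13 (R↔I), site 26 (C↔W), site 37 (L↔Q), site 39 (Q↔F).
That gives 8 mismatches out of 42 aligned sites, so the Hamming distance is 8.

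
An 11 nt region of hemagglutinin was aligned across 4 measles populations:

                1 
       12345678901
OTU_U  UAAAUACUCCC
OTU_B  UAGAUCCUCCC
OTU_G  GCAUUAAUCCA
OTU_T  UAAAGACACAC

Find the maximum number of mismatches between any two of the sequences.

Pairwise Hamming distances:
  OTU_U vs OTU_B: 2
  OTU_U vs OTU_G: 5
  OTU_U vs OTU_T: 3
  OTU_B vs OTU_G: 7
  OTU_B vs OTU_T: 5
  OTU_G vs OTU_T: 8
The largest is 8, between OTU_G and OTU_T.

8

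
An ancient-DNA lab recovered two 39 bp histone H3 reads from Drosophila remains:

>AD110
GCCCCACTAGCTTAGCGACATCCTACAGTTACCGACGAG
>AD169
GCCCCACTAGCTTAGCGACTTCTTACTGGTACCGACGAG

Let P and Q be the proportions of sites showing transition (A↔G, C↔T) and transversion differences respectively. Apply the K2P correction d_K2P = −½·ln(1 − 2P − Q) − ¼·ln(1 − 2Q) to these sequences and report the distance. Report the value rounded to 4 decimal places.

The sequences differ at positions 20 (A/T, transversion), 23 (C/T, transition), 27 (A/T, transversion), 29 (T/G, transversion).
Of the 4 differences, 1 transition and 3 transversions over 39 sites: P = 1/39 = 0.025641, Q = 3/39 = 0.076923.
d = −0.5·ln(0.871795) − 0.25·ln(0.846154) = −0.5·(-0.137201) − 0.25·(-0.167054) = 0.1104.

0.1104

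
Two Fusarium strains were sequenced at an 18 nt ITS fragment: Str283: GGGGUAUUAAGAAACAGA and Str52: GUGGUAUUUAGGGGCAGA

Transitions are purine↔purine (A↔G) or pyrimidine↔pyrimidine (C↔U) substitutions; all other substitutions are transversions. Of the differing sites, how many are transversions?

2

The sequences differ at positions 2 (G/U, transversion), 9 (A/U, transversion), 12 (A/G, transition), 13 (A/G, transition), 14 (A/G, transition).
Of the 5 differences, 3 transitions and 2 transversions, so the answer is 2.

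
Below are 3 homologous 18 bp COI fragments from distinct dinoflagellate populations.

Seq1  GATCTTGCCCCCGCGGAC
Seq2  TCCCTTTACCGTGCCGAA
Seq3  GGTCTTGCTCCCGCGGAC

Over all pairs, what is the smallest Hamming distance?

2

Pairwise Hamming distances:
  Seq1 vs Seq2: 9
  Seq1 vs Seq3: 2
  Seq2 vs Seq3: 10
The smallest is 2, between Seq1 and Seq3.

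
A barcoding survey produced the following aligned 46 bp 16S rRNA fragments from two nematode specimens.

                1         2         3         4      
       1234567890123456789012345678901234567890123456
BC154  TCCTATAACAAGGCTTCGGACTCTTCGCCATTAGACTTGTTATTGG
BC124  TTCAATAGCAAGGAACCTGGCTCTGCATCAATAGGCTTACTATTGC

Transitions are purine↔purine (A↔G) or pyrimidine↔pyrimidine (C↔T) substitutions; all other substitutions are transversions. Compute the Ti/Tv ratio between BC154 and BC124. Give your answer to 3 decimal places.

Mismatches occur at site 2 (C/T, transition), site 4 (T/A, transversion), site 8 (A/G, transition), site 14 (C/A, transversion), site 15 (T/A, transversion), site 16 (T/C, transition), site 18 (G/T, transversion), site 20 (A/G, transition), site 25 (T/G, transversion), site 27 (G/A, transition), site 28 (C/T, transition), site 31 (T/A, transversion), site 35 (A/G, transition), site 39 (G/A, transition), site 40 (T/C, transition), site 46 (G/C, transversion).
Of the 16 differences, 9 transitions and 7 transversions, so Ti/Tv = 9/7 = 1.286.

1.286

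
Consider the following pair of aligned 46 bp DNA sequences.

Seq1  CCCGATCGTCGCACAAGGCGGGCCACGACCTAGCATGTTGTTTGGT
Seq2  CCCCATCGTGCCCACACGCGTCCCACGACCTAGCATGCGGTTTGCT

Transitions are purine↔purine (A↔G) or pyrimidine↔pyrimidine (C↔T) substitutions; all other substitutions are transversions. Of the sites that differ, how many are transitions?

1

Mismatches occur at site 4 (G→C, transversion), site 10 (C→G, transversion), site 11 (G→C, transversion), site 13 (A→C, transversion), site 14 (C→A, transversion), site 15 (A→C, transversion), site 17 (G→C, transversion), site 21 (G→T, transversion), site 22 (G→C, transversion), site 38 (T→C, transition), site 39 (T→G, transversion), site 45 (G→C, transversion).
Of the 12 differences, 1 transition and 11 transversions, so the answer is 1.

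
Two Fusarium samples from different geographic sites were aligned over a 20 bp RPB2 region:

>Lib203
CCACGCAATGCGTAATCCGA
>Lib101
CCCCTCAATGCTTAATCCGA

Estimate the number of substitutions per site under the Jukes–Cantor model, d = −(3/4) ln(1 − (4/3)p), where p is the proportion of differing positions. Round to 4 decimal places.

Mismatches occur at site 3 (A↔C), site 5 (G↔T), site 12 (G↔T).
p = 3/20 = 0.150000.
d = −0.75 · ln(1 − (4/3)·0.150000) = −0.75 · ln(0.800000) = −0.75 · (-0.223144) = 0.1674.

0.1674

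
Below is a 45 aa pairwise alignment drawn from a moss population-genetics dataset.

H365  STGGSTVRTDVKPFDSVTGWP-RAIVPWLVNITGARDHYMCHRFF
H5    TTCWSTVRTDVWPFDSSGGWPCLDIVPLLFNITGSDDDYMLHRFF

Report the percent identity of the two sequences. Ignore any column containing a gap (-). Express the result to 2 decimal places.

68.18%

Excluding the 1 gap column leaves 44 comparable sites.
Mismatches occur at site 1 (S→T), site 3 (G→C), site 4 (G→W), site 12 (K→W), site 17 (V→S), site 18 (T→G), site 23 (R→L), site 24 (A→D), site 28 (W→L), site 30 (V→F), site 35 (A→S), site 36 (R→D), site 38 (H→D), site 41 (C→L).
30 of the 44 comparable sites match, so the percent identity is 30/44 × 100 = 68.18%.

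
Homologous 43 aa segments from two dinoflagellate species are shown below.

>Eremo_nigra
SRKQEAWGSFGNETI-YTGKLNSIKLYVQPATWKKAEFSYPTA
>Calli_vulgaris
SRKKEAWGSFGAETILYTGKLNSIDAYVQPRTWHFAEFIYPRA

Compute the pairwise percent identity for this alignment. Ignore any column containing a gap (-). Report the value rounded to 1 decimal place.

78.6%

Excluding the 1 gap column leaves 42 comparable sites.
The sequences differ at positions 4 (Q/K), 12 (N/A), 25 (K/D), 26 (L/A), 31 (A/R), 34 (K/H), 35 (K/F), 39 (S/I), 42 (T/R).
33 of the 42 comparable sites match, so the percent identity is 33/42 × 100 = 78.6%.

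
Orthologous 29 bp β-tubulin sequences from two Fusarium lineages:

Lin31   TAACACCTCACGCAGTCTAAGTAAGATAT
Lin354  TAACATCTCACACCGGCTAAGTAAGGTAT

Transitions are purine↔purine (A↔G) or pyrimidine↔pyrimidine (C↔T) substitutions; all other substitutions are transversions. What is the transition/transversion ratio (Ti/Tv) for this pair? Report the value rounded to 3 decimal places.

1.500

Differing sites — 6:C/T (Ti); 12:G/A (Ti); 14:A/C (Tv); 16:T/G (Tv); 26:A/G (Ti).
Of the 5 differences, 3 transitions and 2 transversions, so Ti/Tv = 3/2 = 1.500.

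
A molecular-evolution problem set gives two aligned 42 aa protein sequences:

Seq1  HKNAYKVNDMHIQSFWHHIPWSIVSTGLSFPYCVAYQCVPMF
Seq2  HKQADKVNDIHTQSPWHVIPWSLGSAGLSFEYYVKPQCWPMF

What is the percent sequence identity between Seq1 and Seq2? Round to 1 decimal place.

66.7%

Mismatches occur at site 3 (N→Q), site 5 (Y→D), site 10 (M→I), site 12 (I→T), site 15 (F→P), site 18 (H→V), site 23 (I→L), site 24 (V→G), site 26 (T→A), site 31 (P→E), site 33 (C→Y), site 35 (A→K), site 36 (Y→P), site 39 (V→W).
28 of the 42 sites match, so the percent identity is 28/42 × 100 = 66.7%.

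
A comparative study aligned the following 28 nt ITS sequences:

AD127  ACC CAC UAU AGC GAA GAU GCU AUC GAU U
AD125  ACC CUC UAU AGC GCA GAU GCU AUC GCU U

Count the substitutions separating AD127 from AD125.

Mismatches occur at site 5 (A→U), site 14 (A→C), site 26 (A→C).
That gives 3 mismatches out of 28 aligned sites, so the Hamming distance is 3.

3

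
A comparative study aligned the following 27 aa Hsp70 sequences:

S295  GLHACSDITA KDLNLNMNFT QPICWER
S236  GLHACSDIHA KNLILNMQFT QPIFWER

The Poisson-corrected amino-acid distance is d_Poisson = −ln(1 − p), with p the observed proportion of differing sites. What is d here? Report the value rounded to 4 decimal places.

Mismatches occur at site 9 (T↔H), site 12 (D↔N), site 14 (N↔I), site 18 (N↔Q), site 24 (C↔F).
p = 5/27 = 0.185185.
d = −ln(1 − 0.185185) = −ln(0.814815) = 0.2048.

0.2048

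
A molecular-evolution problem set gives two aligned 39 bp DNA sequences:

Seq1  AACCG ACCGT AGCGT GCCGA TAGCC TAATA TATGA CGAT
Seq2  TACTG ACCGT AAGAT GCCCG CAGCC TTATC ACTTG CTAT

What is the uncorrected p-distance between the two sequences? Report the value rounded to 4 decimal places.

0.3846

Mismatches occur at site 1 (A↔T), site 4 (C↔T), site 12 (G↔A), site 13 (C↔G), site 14 (G↔A), site 19 (G↔C), site 20 (A↔G), site 21 (T↔C), site 27 (A↔T), site 30 (A↔C), site 31 (T↔A), site 32 (A↔C), site 34 (G↔T), site 35 (A↔G), site 37 (G↔T).
There are 15 differences over 39 sites, so p = 15/39 = 0.3846.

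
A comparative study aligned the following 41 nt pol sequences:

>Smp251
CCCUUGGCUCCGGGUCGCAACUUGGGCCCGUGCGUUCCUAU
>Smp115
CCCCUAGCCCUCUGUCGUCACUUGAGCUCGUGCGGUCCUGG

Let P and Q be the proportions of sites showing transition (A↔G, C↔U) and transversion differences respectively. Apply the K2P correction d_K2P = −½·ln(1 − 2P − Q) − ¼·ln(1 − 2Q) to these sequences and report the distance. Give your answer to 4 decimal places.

Differing sites — 4:U/C (Ti); 6:G/A (Ti); 9:U/C (Ti); 11:C/U (Ti); 12:G/C (Tv); 13:G/U (Tv); 18:C/U (Ti); 19:A/C (Tv); 25:G/A (Ti); 28:C/U (Ti); 35:U/G (Tv); 40:A/G (Ti); 41:U/G (Tv).
Of the 13 differences, 8 transitions and 5 transversions over 41 sites: P = 8/41 = 0.195122, Q = 5/41 = 0.121951.
d = −0.5·ln(0.487805) − 0.25·ln(0.756098) = −0.5·(-0.717840) − 0.25·(-0.279584) = 0.4288.

0.4288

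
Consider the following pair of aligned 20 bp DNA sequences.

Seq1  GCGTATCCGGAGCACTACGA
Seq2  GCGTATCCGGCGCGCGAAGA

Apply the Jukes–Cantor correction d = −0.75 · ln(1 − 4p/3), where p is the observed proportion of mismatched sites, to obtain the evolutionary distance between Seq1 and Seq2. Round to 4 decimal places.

0.2326

The sequences differ at positions 11 (A/C), 14 (A/G), 16 (T/G), 18 (C/A).
p = 4/20 = 0.200000.
d = −0.75 · ln(1 − (4/3)·0.200000) = −0.75 · ln(0.733333) = −0.75 · (-0.310155) = 0.2326.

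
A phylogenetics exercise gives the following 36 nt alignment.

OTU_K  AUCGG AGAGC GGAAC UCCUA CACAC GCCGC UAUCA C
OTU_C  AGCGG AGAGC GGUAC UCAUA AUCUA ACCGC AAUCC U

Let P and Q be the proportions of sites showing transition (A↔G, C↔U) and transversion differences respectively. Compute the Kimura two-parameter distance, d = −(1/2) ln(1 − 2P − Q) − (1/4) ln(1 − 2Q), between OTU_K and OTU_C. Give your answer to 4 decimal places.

0.3973

Mismatches occur at site 2 (U→G, transversion), site 13 (A→U, transversion), site 18 (C→A, transversion), site 21 (C→A, transversion), site 22 (A→U, transversion), site 24 (A→U, transversion), site 25 (C→A, transversion), site 26 (G→A, transition), site 31 (U→A, transversion), site 35 (A→C, transversion), site 36 (C→U, transition).
Of the 11 differences, 2 transitions and 9 transversions over 36 sites: P = 2/36 = 0.055556, Q = 9/36 = 0.250000.
d = −0.5·ln(0.638888) − 0.25·ln(0.500000) = −0.5·(-0.448026) − 0.25·(-0.693147) = 0.3973.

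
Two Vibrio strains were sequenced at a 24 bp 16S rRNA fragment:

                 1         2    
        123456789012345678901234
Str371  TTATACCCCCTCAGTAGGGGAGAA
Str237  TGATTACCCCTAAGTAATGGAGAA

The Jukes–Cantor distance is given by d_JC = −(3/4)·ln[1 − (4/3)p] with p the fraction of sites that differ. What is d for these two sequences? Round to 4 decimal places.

Differing sites — 2:T/G; 5:A/T; 6:C/A; 12:C/A; 17:G/A; 18:G/T.
p = 6/24 = 0.250000.
d = −0.75 · ln(1 − (4/3)·0.250000) = −0.75 · ln(0.666667) = −0.75 · (-0.405465) = 0.3041.

0.3041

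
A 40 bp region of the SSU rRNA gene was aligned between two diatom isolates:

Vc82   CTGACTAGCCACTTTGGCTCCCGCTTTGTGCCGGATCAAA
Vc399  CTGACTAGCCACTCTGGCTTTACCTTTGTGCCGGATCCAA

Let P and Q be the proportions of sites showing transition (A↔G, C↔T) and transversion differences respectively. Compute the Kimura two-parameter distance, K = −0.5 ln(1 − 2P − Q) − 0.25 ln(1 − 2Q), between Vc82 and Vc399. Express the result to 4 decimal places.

Differing sites — 14:T/C (Ti); 20:C/T (Ti); 21:C/T (Ti); 22:C/A (Tv); 23:G/C (Tv); 38:A/C (Tv).
Of the 6 differences, 3 transitions and 3 transversions over 40 sites: P = 3/40 = 0.075000, Q = 3/40 = 0.075000.
d = −0.5·ln(0.775000) − 0.25·ln(0.850000) = −0.5·(-0.254892) − 0.25·(-0.162519) = 0.1681.

0.1681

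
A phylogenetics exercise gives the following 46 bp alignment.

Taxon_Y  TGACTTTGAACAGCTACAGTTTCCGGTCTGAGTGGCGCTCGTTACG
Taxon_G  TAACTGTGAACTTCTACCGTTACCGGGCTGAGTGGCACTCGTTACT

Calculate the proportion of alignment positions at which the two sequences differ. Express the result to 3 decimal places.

Mismatches occur at site 2 (G/A), site 6 (T/G), site 12 (A/T), site 13 (G/T), site 18 (A/C), site 22 (T/A), site 27 (T/G), site 37 (G/A), site 46 (G/T).
There are 9 differences over 46 sites, so p = 9/46 = 0.196.

0.196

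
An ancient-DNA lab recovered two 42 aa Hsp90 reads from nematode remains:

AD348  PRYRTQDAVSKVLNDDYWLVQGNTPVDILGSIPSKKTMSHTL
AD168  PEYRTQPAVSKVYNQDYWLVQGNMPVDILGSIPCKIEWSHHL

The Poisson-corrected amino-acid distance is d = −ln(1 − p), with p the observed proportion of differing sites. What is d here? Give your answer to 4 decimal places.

0.2719

The sequences differ at positions 2 (R/E), 7 (D/P), 13 (L/Y), 15 (D/Q), 24 (T/M), 34 (S/C), 36 (K/I), 37 (T/E), 38 (M/W), 41 (T/H).
p = 10/42 = 0.238095.
d = −ln(1 − 0.238095) = −ln(0.761905) = 0.2719.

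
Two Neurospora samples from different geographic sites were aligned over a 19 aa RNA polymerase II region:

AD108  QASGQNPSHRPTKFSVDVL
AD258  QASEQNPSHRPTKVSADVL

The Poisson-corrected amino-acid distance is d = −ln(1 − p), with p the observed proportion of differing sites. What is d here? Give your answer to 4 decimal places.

0.1719

The sequences differ at positions 4 (G/E), 14 (F/V), 16 (V/A).
p = 3/19 = 0.157895.
d = −ln(1 − 0.157895) = −ln(0.842105) = 0.1719.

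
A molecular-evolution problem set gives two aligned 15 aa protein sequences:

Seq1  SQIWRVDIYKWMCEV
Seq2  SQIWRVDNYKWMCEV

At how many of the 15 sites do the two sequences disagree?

1

A single mismatch occurs at site 8 (I↔N).
That gives 1 mismatch out of 15 aligned sites, so the Hamming distance is 1.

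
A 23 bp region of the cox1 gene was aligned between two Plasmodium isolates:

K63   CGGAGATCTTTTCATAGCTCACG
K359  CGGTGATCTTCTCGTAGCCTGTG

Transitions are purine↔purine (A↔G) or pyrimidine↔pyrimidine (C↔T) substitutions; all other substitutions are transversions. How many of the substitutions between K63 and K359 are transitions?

Mismatches occur at site 4 (A→T, transversion), site 11 (T→C, transition), site 14 (A→G, transition), site 19 (T→C, transition), site 20 (C→T, transition), site 21 (A→G, transition), site 22 (C→T, transition).
Of the 7 differences, 6 transitions and 1 transversion, so the answer is 6.

6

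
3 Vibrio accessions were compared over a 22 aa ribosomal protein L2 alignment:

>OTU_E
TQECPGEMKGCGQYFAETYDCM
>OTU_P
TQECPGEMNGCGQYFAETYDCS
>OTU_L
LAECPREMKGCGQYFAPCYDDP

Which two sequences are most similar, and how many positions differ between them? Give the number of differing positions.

2

Pairwise Hamming distances:
  OTU_E vs OTU_P: 2
  OTU_E vs OTU_L: 7
  OTU_P vs OTU_L: 8
The smallest is 2, between OTU_E and OTU_P.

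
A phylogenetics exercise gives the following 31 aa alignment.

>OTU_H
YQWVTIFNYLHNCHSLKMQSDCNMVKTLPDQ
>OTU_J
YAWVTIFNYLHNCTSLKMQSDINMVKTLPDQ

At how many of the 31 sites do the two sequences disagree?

3

The sequences differ at positions 2 (Q/A), 14 (H/T), 22 (C/I).
That gives 3 mismatches out of 31 aligned sites, so the Hamming distance is 3.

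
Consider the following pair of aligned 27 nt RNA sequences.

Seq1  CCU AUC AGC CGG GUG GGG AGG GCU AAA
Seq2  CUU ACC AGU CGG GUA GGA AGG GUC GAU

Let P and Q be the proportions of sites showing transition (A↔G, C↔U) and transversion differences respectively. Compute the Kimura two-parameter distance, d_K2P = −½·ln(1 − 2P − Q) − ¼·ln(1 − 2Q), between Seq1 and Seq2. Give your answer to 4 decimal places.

Mismatches occur at site 2 (C→U, transition), site 5 (U→C, transition), site 9 (C→U, transition), site 15 (G→A, transition), site 18 (G→A, transition), site 23 (C→U, transition), site 24 (U→C, transition), site 25 (A→G, transition), site 27 (A→U, transversion).
Of the 9 differences, 8 transitions and 1 transversion over 27 sites: P = 8/27 = 0.296296, Q = 1/27 = 0.037037.
d = −0.5·ln(0.370371) − 0.25·ln(0.925926) = −0.5·(-0.993250) − 0.25·(-0.076961) = 0.5159.

0.5159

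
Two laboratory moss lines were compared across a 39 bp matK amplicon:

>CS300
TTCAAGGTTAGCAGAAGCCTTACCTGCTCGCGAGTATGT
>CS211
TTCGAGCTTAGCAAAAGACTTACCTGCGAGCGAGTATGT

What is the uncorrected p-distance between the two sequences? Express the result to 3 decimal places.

0.154

Mismatches occur at site 4 (A→G), site 7 (G→C), site 14 (G→A), site 18 (C→A), site 28 (T→G), site 29 (C→A).
There are 6 differences over 39 sites, so p = 6/39 = 0.154.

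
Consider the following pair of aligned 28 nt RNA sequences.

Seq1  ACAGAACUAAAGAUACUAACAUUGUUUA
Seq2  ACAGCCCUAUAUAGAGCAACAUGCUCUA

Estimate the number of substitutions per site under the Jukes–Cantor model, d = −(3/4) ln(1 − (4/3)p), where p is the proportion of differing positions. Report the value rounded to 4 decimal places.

0.4850

Differing sites — 5:A/C; 6:A/C; 10:A/U; 12:G/U; 14:U/G; 16:C/G; 17:U/C; 23:U/G; 24:G/C; 26:U/C.
p = 10/28 = 0.357143.
d = −0.75 · ln(1 − (4/3)·0.357143) = −0.75 · ln(0.523809) = −0.75 · (-0.646628) = 0.4850.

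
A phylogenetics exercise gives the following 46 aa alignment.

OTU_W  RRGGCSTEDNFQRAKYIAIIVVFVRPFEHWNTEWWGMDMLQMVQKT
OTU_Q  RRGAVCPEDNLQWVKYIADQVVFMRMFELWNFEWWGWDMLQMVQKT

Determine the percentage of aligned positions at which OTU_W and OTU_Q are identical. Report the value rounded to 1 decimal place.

69.6%

The sequences differ at positions 4 (G/A), 5 (C/V), 6 (S/C), 7 (T/P), 11 (F/L), 13 (R/W), 14 (A/V), 19 (I/D), 20 (I/Q), 24 (V/M), 26 (P/M), 29 (H/L), 32 (T/F), 37 (M/W).
32 of the 46 sites match, so the percent identity is 32/46 × 100 = 69.6%.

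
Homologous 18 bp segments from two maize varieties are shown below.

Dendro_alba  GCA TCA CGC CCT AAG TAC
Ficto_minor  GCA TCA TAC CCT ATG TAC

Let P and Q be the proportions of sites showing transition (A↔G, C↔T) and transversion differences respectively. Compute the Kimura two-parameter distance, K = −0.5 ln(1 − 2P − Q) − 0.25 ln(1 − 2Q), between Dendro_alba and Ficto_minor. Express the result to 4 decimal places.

0.1922

The sequences differ at positions 7 (C/T, transition), 8 (G/A, transition), 14 (A/T, transversion).
Of the 3 differences, 2 transitions and 1 transversion over 18 sites: P = 2/18 = 0.111111, Q = 1/18 = 0.055556.
d = −0.5·ln(0.722222) − 0.25·ln(0.888888) = −0.5·(-0.325423) − 0.25·(-0.117784) = 0.1922.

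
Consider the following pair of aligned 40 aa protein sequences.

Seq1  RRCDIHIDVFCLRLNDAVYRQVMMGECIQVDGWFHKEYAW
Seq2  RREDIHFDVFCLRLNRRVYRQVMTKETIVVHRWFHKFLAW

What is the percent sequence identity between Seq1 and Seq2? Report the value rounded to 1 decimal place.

70.0%

Mismatches occur at site 3 (C↔E), site 7 (I↔F), site 16 (D↔R), site 17 (A↔R), site 24 (M↔T), site 25 (G↔K), site 27 (C↔T), site 29 (Q↔V), site 31 (D↔H), site 32 (G↔R), site 37 (E↔F), site 38 (Y↔L).
28 of the 40 sites match, so the percent identity is 28/40 × 100 = 70.0%.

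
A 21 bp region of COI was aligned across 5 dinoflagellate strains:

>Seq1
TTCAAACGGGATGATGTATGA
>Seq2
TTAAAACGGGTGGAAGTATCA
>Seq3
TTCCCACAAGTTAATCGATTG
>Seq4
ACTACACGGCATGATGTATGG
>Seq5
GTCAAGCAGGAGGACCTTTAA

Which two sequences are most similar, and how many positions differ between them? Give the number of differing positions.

5

Pairwise Hamming distances:
  Seq1 vs Seq2: 5
  Seq1 vs Seq3: 10
  Seq1 vs Seq4: 6
  Seq1 vs Seq5: 8
  Seq2 vs Seq3: 12
  Seq2 vs Seq4: 10
  Seq2 vs Seq5: 9
  Seq3 vs Seq4: 12
  Seq3 vs Seq5: 13
  Seq4 vs Seq5: 13
The smallest is 5, between Seq1 and Seq2.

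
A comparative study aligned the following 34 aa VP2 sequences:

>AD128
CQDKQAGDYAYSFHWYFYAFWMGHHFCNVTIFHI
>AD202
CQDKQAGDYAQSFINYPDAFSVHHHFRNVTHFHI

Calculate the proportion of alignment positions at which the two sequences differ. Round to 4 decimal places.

0.2941

The sequences differ at positions 11 (Y/Q), 14 (H/I), 15 (W/N), 17 (F/P), 18 (Y/D), 21 (W/S), 22 (M/V), 23 (G/H), 27 (C/R), 31 (I/H).
There are 10 differences over 34 sites, so p = 10/34 = 0.2941.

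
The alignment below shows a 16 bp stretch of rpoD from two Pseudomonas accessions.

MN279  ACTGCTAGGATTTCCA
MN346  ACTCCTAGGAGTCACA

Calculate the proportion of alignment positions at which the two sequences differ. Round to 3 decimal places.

0.250

Mismatches occur at site 4 (G→C), site 11 (T→G), site 13 (T→C), site 14 (C→A).
There are 4 differences over 16 sites, so p = 4/16 = 0.250.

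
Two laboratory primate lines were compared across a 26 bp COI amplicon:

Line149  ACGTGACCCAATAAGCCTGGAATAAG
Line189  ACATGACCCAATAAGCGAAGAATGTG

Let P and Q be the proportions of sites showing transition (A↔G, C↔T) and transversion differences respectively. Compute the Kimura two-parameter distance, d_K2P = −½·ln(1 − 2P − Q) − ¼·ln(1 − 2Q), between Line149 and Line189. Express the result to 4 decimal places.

0.2780

Differing sites — 3:G/A (Ti); 17:C/G (Tv); 18:T/A (Tv); 19:G/A (Ti); 24:A/G (Ti); 25:A/T (Tv).
Of the 6 differences, 3 transitions and 3 transversions over 26 sites: P = 3/26 = 0.115385, Q = 3/26 = 0.115385.
d = −0.5·ln(0.653845) − 0.25·ln(0.769230) = −0.5·(-0.424885) − 0.25·(-0.262365) = 0.2780.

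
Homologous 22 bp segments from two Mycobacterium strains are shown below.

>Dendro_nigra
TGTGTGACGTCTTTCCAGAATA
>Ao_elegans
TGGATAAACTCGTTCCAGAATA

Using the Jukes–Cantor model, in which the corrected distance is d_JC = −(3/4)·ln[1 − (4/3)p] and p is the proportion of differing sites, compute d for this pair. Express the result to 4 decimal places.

The sequences differ at positions 3 (T/G), 4 (G/A), 6 (G/A), 8 (C/A), 9 (G/C), 12 (T/G).
p = 6/22 = 0.272727.
d = −0.75 · ln(1 − (4/3)·0.272727) = −0.75 · ln(0.636364) = −0.75 · (-0.451985) = 0.3390.

0.3390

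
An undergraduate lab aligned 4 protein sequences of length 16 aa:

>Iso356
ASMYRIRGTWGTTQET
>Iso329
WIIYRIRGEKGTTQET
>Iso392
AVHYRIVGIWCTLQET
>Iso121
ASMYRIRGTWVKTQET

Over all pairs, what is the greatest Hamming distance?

8

Pairwise Hamming distances:
  Iso356 vs Iso329: 5
  Iso356 vs Iso392: 6
  Iso356 vs Iso121: 2
  Iso329 vs Iso392: 8
  Iso329 vs Iso121: 7
  Iso392 vs Iso121: 7
The largest is 8, between Iso329 and Iso392.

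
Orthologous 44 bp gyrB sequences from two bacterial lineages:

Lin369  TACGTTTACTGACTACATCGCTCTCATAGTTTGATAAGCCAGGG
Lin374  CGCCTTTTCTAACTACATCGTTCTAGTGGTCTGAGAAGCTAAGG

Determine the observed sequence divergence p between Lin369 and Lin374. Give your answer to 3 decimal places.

Differing sites — 1:T/C; 2:A/G; 4:G/C; 8:A/T; 11:G/A; 21:C/T; 25:C/A; 26:A/G; 28:A/G; 31:T/C; 35:T/G; 40:C/T; 42:G/A.
There are 13 differences over 44 sites, so p = 13/44 = 0.295.

0.295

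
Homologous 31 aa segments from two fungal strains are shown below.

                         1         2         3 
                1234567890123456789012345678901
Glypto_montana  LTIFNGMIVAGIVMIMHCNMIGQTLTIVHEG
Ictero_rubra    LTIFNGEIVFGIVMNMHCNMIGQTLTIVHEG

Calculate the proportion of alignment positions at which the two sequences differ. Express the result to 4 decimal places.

Differing sites — 7:M/E; 10:A/F; 15:I/N.
There are 3 differences over 31 sites, so p = 3/31 = 0.0968.

0.0968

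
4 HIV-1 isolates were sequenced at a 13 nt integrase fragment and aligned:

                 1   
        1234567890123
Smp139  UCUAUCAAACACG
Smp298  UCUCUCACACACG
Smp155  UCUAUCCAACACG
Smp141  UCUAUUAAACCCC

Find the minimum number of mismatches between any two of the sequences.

1

Pairwise Hamming distances:
  Smp139 vs Smp298: 2
  Smp139 vs Smp155: 1
  Smp139 vs Smp141: 3
  Smp298 vs Smp155: 3
  Smp298 vs Smp141: 5
  Smp155 vs Smp141: 4
The smallest is 1, between Smp139 and Smp155.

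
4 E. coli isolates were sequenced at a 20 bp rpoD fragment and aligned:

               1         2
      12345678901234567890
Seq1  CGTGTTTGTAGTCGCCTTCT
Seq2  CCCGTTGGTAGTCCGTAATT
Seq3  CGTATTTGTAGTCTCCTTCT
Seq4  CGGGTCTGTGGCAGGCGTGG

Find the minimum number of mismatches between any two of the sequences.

Pairwise Hamming distances:
  Seq1 vs Seq2: 9
  Seq1 vs Seq3: 2
  Seq1 vs Seq4: 9
  Seq2 vs Seq3: 10
  Seq2 vs Seq4: 13
  Seq3 vs Seq4: 11
The smallest is 2, between Seq1 and Seq3.

2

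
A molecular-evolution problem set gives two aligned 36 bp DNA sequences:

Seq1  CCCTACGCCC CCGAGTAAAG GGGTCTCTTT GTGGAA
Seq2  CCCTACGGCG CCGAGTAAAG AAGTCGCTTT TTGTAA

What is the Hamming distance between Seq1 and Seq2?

The sequences differ at positions 8 (C/G), 10 (C/G), 21 (G/A), 22 (G/A), 26 (T/G), 31 (G/T), 34 (G/T).
That gives 7 mismatches out of 36 aligned sites, so the Hamming distance is 7.

7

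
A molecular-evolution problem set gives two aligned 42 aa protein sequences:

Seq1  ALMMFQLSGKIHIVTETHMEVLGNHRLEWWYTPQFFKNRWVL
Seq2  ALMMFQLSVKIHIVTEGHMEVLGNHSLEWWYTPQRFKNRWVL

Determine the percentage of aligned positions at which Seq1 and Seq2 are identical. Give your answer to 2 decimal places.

Differing sites — 9:G/V; 17:T/G; 26:R/S; 35:F/R.
38 of the 42 sites match, so the percent identity is 38/42 × 100 = 90.48%.

90.48%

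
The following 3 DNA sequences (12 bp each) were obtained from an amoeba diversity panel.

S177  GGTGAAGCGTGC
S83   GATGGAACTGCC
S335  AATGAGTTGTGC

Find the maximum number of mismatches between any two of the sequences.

8

Pairwise Hamming distances:
  S177 vs S83: 6
  S177 vs S335: 5
  S83 vs S335: 8
The largest is 8, between S83 and S335.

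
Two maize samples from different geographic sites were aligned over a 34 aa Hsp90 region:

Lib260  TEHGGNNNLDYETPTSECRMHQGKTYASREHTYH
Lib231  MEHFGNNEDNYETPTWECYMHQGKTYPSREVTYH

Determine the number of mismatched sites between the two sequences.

9

Mismatches occur at site 1 (T↔M), site 4 (G↔F), site 8 (N↔E), site 9 (L↔D), site 10 (D↔N), site 16 (S↔W), site 19 (R↔Y), site 27 (A↔P), site 31 (H↔V).
That gives 9 mismatches out of 34 aligned sites, so the Hamming distance is 9.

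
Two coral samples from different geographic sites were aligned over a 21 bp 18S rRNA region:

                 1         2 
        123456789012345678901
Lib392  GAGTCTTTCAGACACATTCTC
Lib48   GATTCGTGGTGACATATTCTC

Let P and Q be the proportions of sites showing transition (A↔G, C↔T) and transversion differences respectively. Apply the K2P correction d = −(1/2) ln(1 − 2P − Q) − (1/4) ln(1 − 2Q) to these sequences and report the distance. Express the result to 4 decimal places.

0.3644

The sequences differ at positions 3 (G/T, transversion), 6 (T/G, transversion), 8 (T/G, transversion), 9 (C/G, transversion), 10 (A/T, transversion), 15 (C/T, transition).
Of the 6 differences, 1 transition and 5 transversions over 21 sites: P = 1/21 = 0.047619, Q = 5/21 = 0.238095.
d = −0.5·ln(0.666667) − 0.25·ln(0.523810) = −0.5·(-0.405465) − 0.25·(-0.646626) = 0.3644.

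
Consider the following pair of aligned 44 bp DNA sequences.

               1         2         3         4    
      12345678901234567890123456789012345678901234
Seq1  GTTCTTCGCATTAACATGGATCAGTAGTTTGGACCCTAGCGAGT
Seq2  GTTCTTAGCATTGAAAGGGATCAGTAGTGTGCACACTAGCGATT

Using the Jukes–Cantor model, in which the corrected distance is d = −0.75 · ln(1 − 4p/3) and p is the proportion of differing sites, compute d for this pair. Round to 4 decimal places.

Differing sites — 7:C/A; 13:A/G; 15:C/A; 17:T/G; 29:T/G; 32:G/C; 35:C/A; 43:G/T.
p = 8/44 = 0.181818.
d = −0.75 · ln(1 − (4/3)·0.181818) = −0.75 · ln(0.757576) = −0.75 · (-0.277631) = 0.2082.

0.2082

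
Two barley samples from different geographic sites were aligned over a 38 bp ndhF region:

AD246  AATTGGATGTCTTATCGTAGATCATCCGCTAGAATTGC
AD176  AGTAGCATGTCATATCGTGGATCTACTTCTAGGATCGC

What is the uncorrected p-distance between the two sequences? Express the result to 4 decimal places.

0.2895

The sequences differ at positions 2 (A/G), 4 (T/A), 6 (G/C), 12 (T/A), 19 (A/G), 24 (A/T), 25 (T/A), 27 (C/T), 28 (G/T), 33 (A/G), 36 (T/C).
There are 11 differences over 38 sites, so p = 11/38 = 0.2895.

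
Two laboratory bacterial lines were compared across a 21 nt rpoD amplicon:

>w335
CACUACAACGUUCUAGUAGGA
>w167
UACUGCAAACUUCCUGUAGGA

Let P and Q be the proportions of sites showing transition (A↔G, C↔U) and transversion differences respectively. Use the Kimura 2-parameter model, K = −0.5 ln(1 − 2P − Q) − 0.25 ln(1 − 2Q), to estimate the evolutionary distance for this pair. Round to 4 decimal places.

Differing sites — 1:C/U (Ti); 5:A/G (Ti); 9:C/A (Tv); 10:G/C (Tv); 14:U/C (Ti); 15:A/U (Tv).
Of the 6 differences, 3 transitions and 3 transversions over 21 sites: P = 3/21 = 0.142857, Q = 3/21 = 0.142857.
d = −0.5·ln(0.571429) − 0.25·ln(0.714286) = −0.5·(-0.559615) − 0.25·(-0.336472) = 0.3639.

0.3639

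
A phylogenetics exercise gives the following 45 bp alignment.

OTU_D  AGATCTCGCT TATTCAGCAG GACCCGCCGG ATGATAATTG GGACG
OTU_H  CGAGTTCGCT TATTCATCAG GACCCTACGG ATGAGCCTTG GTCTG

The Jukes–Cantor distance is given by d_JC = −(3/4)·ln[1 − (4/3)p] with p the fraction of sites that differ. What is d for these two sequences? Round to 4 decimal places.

0.3295

Mismatches occur at site 1 (A/C), site 4 (T/G), site 5 (C/T), site 17 (G/T), site 26 (G/T), site 27 (C/A), site 35 (T/G), site 36 (A/C), site 37 (A/C), site 42 (G/T), site 43 (A/C), site 44 (C/T).
p = 12/45 = 0.266667.
d = −0.75 · ln(1 − (4/3)·0.266667) = −0.75 · ln(0.644444) = −0.75 · (-0.439367) = 0.3295.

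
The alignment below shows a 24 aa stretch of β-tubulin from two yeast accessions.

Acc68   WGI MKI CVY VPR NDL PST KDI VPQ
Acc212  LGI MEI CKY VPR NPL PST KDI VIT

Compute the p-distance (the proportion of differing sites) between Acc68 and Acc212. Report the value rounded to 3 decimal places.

Mismatches occur at site 1 (W/L), site 5 (K/E), site 8 (V/K), site 14 (D/P), site 23 (P/I), site 24 (Q/T).
There are 6 differences over 24 sites, so p = 6/24 = 0.250.

0.250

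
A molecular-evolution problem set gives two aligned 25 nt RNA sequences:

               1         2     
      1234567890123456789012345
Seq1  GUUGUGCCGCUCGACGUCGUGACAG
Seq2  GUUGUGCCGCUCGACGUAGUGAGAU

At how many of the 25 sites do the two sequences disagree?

3

The sequences differ at positions 18 (C/A), 23 (C/G), 25 (G/U).
That gives 3 mismatches out of 25 aligned sites, so the Hamming distance is 3.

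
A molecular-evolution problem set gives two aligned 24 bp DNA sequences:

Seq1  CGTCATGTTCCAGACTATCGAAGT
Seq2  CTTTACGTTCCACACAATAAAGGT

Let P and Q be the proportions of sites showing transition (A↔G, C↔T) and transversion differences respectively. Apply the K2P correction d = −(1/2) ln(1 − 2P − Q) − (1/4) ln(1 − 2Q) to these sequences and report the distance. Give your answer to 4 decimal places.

The sequences differ at positions 2 (G/T, transversion), 4 (C/T, transition), 6 (T/C, transition), 13 (G/C, transversion), 16 (T/A, transversion), 19 (C/A, transversion), 20 (G/A, transition), 22 (A/G, transition).
Of the 8 differences, 4 transitions and 4 transversions over 24 sites: P = 4/24 = 0.166667, Q = 4/24 = 0.166667.
d = −0.5·ln(0.499999) − 0.25·ln(0.666666) = −0.5·(-0.693149) − 0.25·(-0.405466) = 0.4479.

0.4479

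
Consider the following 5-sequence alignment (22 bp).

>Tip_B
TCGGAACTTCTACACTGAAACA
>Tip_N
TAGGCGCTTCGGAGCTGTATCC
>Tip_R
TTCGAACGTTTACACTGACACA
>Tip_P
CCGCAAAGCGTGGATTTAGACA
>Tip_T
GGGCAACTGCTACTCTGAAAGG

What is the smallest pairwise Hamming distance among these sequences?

5

Pairwise Hamming distances:
  Tip_B vs Tip_N: 10
  Tip_B vs Tip_R: 5
  Tip_B vs Tip_P: 11
  Tip_B vs Tip_T: 7
  Tip_N vs Tip_R: 14
  Tip_N vs Tip_P: 18
  Tip_N vs Tip_T: 14
  Tip_R vs Tip_P: 12
  Tip_R vs Tip_T: 11
  Tip_P vs Tip_T: 14
The smallest is 5, between Tip_B and Tip_R.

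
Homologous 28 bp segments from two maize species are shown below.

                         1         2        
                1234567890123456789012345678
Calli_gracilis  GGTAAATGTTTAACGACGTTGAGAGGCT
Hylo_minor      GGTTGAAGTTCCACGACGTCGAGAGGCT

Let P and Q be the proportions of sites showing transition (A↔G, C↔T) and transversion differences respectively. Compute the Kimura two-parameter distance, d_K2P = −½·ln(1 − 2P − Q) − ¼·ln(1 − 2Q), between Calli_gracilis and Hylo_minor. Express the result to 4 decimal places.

0.2542

Differing sites — 4:A/T (Tv); 5:A/G (Ti); 7:T/A (Tv); 11:T/C (Ti); 12:A/C (Tv); 20:T/C (Ti).
Of the 6 differences, 3 transitions and 3 transversions over 28 sites: P = 3/28 = 0.107143, Q = 3/28 = 0.107143.
d = −0.5·ln(0.678571) − 0.25·ln(0.785714) = −0.5·(-0.387766) − 0.25·(-0.241162) = 0.2542.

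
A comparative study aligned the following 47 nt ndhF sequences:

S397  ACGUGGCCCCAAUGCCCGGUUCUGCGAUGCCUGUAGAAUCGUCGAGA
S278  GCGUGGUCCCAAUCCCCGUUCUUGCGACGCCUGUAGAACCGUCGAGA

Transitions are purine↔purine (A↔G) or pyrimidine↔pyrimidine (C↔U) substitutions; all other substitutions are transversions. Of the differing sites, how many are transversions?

Differing sites — 1:A/G (Ti); 7:C/U (Ti); 14:G/C (Tv); 19:G/U (Tv); 21:U/C (Ti); 22:C/U (Ti); 28:U/C (Ti); 39:U/C (Ti).
Of the 8 differences, 6 transitions and 2 transversions, so the answer is 2.

2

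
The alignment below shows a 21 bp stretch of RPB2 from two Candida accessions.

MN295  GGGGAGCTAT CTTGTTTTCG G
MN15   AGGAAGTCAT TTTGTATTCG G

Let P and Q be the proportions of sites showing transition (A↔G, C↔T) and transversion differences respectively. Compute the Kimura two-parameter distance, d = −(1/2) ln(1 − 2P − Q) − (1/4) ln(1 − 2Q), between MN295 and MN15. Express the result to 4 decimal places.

Differing sites — 1:G/A (Ti); 4:G/A (Ti); 7:C/T (Ti); 8:T/C (Ti); 11:C/T (Ti); 16:T/A (Tv).
Of the 6 differences, 5 transitions and 1 transversion over 21 sites: P = 5/21 = 0.238095, Q = 1/21 = 0.047619.
d = −0.5·ln(0.476191) − 0.25·ln(0.904762) = −0.5·(-0.741936) − 0.25·(-0.100083) = 0.3960.

0.3960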